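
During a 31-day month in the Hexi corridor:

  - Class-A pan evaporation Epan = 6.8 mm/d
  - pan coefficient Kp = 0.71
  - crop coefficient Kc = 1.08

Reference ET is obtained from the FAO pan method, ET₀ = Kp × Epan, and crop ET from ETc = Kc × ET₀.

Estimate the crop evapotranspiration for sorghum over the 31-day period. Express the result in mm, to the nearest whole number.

ET₀ = 0.71 × 6.8 = 4.8280 mm/d
ETc = Kc × ET₀ = 1.08 × 4.8280 = 5.2142 mm/d
Over 31 days: 5.2142 × 31 = 161.640 mm

162 mm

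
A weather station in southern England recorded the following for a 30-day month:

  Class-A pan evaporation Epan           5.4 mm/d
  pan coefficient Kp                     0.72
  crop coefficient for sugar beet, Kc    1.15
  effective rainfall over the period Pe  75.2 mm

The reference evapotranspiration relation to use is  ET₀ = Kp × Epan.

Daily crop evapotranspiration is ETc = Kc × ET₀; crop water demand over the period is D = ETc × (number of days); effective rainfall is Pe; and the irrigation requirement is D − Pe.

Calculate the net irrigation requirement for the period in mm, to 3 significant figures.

ET₀ = 0.72 × 5.4 = 3.8880 mm/d
ETc = Kc × ET₀ = 1.15 × 3.8880 = 4.4712 mm/d
Crop demand D = ETc × 30 d = 4.4712 × 30 = 134.136 mm
D − Pe = 134.136 − 75.2 = 58.936 mm

58.9 mm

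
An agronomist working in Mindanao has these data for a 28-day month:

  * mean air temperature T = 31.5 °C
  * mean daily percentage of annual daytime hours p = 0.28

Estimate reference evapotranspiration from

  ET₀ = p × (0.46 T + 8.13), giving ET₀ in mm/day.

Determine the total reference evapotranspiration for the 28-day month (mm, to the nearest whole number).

177 mm

ET₀ = 0.28 × (0.46 × 31.5 + 8.13) = 0.28 × 22.620 = 6.3336 mm/d
Monthly total = 6.3336 × 28 = 177.341 mm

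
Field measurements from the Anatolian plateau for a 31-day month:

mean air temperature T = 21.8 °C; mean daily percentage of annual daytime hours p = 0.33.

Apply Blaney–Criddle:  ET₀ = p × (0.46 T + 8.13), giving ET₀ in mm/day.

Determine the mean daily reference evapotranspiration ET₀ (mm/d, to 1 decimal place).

6.0 mm/d

ET₀ = 0.33 × (0.46 × 21.8 + 8.13) = 0.33 × 18.158 = 5.9921 mm/d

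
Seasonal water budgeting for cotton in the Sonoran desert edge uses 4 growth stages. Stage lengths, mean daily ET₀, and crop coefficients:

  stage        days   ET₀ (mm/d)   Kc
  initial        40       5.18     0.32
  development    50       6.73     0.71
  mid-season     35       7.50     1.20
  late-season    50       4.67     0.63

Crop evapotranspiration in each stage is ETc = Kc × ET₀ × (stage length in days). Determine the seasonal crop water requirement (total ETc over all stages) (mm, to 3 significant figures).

initial: 0.32 × 5.18 × 40 = 66.30 mm
development: 0.71 × 6.73 × 50 = 238.92 mm
mid-season: 1.20 × 7.50 × 35 = 315.00 mm
late-season: 0.63 × 4.67 × 50 = 147.11 mm
Seasonal total = 767.33 mm

767 mm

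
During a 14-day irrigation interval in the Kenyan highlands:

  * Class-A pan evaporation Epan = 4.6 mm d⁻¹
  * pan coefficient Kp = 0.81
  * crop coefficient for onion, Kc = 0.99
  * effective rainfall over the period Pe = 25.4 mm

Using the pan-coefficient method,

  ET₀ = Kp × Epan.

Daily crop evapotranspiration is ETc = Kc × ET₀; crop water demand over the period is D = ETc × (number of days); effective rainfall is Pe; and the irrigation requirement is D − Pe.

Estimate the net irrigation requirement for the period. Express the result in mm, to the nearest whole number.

26 mm

ET₀ = 0.81 × 4.6 = 3.7260 mm/d
ETc = Kc × ET₀ = 0.99 × 3.7260 = 3.6887 mm/d
Crop demand D = ETc × 14 d = 3.6887 × 14 = 51.642 mm
D − Pe = 51.642 − 25.4 = 26.242 mm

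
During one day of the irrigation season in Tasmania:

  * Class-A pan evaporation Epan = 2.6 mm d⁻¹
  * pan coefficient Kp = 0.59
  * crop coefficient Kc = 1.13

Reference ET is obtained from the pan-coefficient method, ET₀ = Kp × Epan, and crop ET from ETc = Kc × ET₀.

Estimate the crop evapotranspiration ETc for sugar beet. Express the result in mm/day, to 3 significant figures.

1.73 mm/day

ET₀ = 0.59 × 2.6 = 1.5340 mm/d
ETc = Kc × ET₀ = 1.13 × 1.5340 = 1.7334 mm/d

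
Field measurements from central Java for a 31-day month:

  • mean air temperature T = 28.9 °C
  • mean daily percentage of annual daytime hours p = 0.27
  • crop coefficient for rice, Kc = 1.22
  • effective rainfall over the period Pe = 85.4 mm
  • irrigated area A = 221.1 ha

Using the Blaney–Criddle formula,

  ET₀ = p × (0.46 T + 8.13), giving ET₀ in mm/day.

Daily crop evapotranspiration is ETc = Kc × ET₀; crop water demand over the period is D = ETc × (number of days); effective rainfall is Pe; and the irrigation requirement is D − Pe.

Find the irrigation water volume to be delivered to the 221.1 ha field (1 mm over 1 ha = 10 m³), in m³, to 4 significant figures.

294900 m³

ET₀ = 0.27 × (0.46 × 28.9 + 8.13) = 0.27 × 21.424 = 5.7845 mm/d
ETc = Kc × ET₀ = 1.22 × 5.7845 = 7.0571 mm/d
Crop demand D = ETc × 31 d = 7.0571 × 31 = 218.770 mm
D − Pe = 218.770 − 85.4 = 133.370 mm
Volume = 133.370 mm × 221.1 ha × 10 = 294881.1 m³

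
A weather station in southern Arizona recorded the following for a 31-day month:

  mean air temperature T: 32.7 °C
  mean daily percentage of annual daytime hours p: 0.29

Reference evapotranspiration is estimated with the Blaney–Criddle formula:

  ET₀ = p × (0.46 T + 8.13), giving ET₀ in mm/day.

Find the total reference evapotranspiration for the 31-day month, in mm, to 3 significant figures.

ET₀ = 0.29 × (0.46 × 32.7 + 8.13) = 0.29 × 23.172 = 6.7199 mm/d
Monthly total = 6.7199 × 31 = 208.317 mm

208 mm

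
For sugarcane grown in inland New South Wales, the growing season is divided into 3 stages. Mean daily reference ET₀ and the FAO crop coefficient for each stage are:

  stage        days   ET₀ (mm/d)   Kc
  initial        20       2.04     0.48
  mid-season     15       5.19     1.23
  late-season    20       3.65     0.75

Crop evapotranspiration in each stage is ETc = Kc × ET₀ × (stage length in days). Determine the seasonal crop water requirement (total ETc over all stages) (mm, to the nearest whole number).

initial: 0.48 × 2.04 × 20 = 19.58 mm
mid-season: 1.23 × 5.19 × 15 = 95.76 mm
late-season: 0.75 × 3.65 × 20 = 54.75 mm
Seasonal total = 170.09 mm

170 mm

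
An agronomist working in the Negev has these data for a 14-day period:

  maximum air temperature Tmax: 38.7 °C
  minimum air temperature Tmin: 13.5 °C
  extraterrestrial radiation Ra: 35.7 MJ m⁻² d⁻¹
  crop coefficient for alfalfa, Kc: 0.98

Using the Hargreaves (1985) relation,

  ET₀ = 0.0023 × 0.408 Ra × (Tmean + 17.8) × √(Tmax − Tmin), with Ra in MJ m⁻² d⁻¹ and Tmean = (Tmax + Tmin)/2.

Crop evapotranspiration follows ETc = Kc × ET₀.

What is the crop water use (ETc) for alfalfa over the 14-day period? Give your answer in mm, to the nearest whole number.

101 mm

Tmean = (38.7 + 13.5)/2 = 26.10 °C
0.408 Ra = 0.408 × 35.7 = 14.5656 mm/d equivalent
ET₀ = 0.0023 × 14.5656 × (26.10 + 17.8) × √25.2 = 0.0023 × 14.5656 × 43.90 × 5.0200 = 7.3829 mm/d
ETc = Kc × ET₀ = 0.98 × 7.3829 = 7.2352 mm/d
Over 14 days: 7.2352 × 14 = 101.293 mm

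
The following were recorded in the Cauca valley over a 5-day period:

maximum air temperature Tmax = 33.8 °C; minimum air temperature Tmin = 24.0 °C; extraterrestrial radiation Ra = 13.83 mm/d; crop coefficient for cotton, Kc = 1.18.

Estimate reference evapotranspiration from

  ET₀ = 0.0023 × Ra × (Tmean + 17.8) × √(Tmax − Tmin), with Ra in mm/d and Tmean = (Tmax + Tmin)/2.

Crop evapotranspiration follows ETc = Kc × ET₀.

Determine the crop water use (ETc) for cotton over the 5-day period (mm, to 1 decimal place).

27.4 mm

Tmean = (33.8 + 24.0)/2 = 28.90 °C
ET₀ = 0.0023 × 13.83 × (28.90 + 17.8) × √9.8 = 0.0023 × 13.83 × 46.70 × 3.1305 = 4.6503 mm/d
ETc = Kc × ET₀ = 1.18 × 4.6503 = 5.4874 mm/d
Over 5 days: 5.4874 × 5 = 27.437 mm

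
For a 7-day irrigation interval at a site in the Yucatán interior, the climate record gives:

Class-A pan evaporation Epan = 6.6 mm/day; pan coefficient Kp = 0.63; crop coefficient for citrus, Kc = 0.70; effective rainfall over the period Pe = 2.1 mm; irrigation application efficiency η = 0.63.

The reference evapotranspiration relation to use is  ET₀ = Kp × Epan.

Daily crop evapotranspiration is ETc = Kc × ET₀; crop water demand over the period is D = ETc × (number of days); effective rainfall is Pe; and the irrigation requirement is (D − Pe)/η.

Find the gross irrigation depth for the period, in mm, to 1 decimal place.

29.0 mm

ET₀ = 0.63 × 6.6 = 4.1580 mm/d
ETc = Kc × ET₀ = 0.70 × 4.1580 = 2.9106 mm/d
Crop demand D = ETc × 7 d = 2.9106 × 7 = 20.374 mm
D − Pe = 20.374 − 2.1 = 18.274 mm
Gross irrigation = 18.274 / 0.63 = 29.006 mm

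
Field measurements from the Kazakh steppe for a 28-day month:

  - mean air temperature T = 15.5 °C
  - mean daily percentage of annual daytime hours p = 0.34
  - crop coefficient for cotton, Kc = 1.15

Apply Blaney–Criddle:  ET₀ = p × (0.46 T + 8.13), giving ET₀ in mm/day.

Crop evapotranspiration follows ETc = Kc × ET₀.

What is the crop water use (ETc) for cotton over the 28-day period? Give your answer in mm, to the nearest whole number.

167 mm

ET₀ = 0.34 × (0.46 × 15.5 + 8.13) = 0.34 × 15.260 = 5.1884 mm/d
ETc = Kc × ET₀ = 1.15 × 5.1884 = 5.9667 mm/d
Over 28 days: 5.9667 × 28 = 167.068 mm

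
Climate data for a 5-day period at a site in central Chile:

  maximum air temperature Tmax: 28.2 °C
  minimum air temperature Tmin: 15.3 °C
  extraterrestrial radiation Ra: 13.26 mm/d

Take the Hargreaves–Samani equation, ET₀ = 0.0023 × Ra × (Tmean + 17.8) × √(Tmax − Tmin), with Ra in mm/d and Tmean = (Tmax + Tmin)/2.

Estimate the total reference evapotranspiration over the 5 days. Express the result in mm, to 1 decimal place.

21.7 mm

Tmean = (28.2 + 15.3)/2 = 21.75 °C
ET₀ = 0.0023 × 13.26 × (21.75 + 17.8) × √12.9 = 0.0023 × 13.26 × 39.55 × 3.5917 = 4.3323 mm/d
Over 5 days: 4.3323 × 5 = 21.662 mm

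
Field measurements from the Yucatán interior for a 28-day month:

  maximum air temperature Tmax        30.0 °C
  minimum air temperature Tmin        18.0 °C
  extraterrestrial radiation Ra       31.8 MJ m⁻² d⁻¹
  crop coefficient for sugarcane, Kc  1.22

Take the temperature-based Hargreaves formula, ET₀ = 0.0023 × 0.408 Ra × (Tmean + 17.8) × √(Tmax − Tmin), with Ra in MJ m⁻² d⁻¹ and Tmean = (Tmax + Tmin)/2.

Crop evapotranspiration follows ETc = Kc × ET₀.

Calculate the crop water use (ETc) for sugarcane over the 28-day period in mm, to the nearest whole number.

148 mm

Tmean = (30.0 + 18.0)/2 = 24.00 °C
0.408 Ra = 0.408 × 31.8 = 12.9744 mm/d equivalent
ET₀ = 0.0023 × 12.9744 × (24.00 + 17.8) × √12.0 = 0.0023 × 12.9744 × 41.80 × 3.4641 = 4.3210 mm/d
ETc = Kc × ET₀ = 1.22 × 4.3210 = 5.2716 mm/d
Over 28 days: 5.2716 × 28 = 147.605 mm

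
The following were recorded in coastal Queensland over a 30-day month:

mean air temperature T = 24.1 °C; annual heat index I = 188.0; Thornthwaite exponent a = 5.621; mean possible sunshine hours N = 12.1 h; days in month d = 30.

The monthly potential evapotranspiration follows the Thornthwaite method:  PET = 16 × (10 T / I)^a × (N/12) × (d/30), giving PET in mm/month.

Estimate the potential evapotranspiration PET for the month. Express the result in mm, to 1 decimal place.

10T/I = 10 × 24.1 / 188.0 = 1.2819
(10T/I)^a = 1.2819^5.621 = 4.0388
Uncorrected PET = 16 × 4.0388 = 64.621 mm
Correction = (N/12)(d/30) = (12.1/12)(30/30) = 1.0083
PET = 64.621 × 1.0083 = 65.157 mm/month

65.2 mm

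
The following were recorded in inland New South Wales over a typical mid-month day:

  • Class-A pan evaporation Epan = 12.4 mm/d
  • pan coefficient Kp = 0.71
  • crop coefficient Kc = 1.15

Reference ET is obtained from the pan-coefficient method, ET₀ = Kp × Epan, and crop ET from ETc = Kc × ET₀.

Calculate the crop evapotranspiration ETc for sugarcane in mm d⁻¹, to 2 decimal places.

10.12 mm d⁻¹

ET₀ = 0.71 × 12.4 = 8.8040 mm/d
ETc = Kc × ET₀ = 1.15 × 8.8040 = 10.1246 mm/d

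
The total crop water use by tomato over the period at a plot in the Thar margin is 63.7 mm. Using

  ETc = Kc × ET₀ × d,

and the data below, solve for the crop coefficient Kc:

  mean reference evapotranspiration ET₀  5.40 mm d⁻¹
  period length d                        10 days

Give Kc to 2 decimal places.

ETc = Kc × ET₀ × d  ⇒  Kc = ETc / (ET₀ × d)
Kc = 63.7 / (5.40 × 10) = 63.7 / 54.00 = 1.1796

1.18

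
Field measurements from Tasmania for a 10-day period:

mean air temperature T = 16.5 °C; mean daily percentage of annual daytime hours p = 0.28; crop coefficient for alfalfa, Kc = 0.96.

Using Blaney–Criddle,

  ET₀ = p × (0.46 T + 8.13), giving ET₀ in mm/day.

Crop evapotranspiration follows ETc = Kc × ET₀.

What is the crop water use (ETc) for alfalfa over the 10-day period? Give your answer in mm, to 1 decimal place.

ET₀ = 0.28 × (0.46 × 16.5 + 8.13) = 0.28 × 15.720 = 4.4016 mm/d
ETc = Kc × ET₀ = 0.96 × 4.4016 = 4.2255 mm/d
Over 10 days: 4.2255 × 10 = 42.255 mm

42.3 mm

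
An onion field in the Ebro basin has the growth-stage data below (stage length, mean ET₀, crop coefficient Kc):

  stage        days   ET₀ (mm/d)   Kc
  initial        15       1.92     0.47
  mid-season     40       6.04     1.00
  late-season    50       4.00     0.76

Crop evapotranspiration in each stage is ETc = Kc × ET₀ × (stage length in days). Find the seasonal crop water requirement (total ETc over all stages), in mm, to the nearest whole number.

407 mm

initial: 0.47 × 1.92 × 15 = 13.54 mm
mid-season: 1.00 × 6.04 × 40 = 241.60 mm
late-season: 0.76 × 4.00 × 50 = 152.00 mm
Seasonal total = 407.14 mm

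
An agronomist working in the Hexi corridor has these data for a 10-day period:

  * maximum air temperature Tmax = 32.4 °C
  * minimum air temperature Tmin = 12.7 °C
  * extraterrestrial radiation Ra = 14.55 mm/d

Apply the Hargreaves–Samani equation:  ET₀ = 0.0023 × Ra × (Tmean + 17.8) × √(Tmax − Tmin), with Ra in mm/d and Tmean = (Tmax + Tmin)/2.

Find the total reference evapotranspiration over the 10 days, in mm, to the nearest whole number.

Tmean = (32.4 + 12.7)/2 = 22.55 °C
ET₀ = 0.0023 × 14.55 × (22.55 + 17.8) × √19.7 = 0.0023 × 14.55 × 40.35 × 4.4385 = 5.9934 mm/d
Over 10 days: 5.9934 × 10 = 59.934 mm

60 mm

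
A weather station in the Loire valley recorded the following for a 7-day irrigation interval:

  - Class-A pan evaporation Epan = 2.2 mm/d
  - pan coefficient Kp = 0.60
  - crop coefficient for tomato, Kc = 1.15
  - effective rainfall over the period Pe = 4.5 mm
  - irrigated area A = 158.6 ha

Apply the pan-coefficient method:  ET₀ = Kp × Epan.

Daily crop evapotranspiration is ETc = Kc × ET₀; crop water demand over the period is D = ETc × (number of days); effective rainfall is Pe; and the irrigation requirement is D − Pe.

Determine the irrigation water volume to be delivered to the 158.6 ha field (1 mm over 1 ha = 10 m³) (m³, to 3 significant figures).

ET₀ = 0.60 × 2.2 = 1.3200 mm/d
ETc = Kc × ET₀ = 1.15 × 1.3200 = 1.5180 mm/d
Crop demand D = ETc × 7 d = 1.5180 × 7 = 10.626 mm
D − Pe = 10.626 − 4.5 = 6.126 mm
Volume = 6.126 mm × 158.6 ha × 10 = 9715.8 m³

9720 m³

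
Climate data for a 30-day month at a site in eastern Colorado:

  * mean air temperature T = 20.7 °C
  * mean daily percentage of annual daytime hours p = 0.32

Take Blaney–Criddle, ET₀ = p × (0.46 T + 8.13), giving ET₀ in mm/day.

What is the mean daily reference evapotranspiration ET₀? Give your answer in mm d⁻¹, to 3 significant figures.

ET₀ = 0.32 × (0.46 × 20.7 + 8.13) = 0.32 × 17.652 = 5.6486 mm/d

5.65 mm d⁻¹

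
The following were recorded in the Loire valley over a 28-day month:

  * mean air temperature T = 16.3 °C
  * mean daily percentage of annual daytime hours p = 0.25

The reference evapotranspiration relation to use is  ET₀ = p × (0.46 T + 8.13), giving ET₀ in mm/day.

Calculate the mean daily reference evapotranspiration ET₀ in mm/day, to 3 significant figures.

ET₀ = 0.25 × (0.46 × 16.3 + 8.13) = 0.25 × 15.628 = 3.9070 mm/d

3.91 mm/day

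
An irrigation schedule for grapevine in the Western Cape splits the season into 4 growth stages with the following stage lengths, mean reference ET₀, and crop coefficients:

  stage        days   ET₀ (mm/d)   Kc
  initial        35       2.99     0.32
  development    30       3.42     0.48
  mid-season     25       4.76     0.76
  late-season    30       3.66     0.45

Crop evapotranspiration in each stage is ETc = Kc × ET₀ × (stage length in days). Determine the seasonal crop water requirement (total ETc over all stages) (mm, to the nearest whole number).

223 mm

initial: 0.32 × 2.99 × 35 = 33.49 mm
development: 0.48 × 3.42 × 30 = 49.25 mm
mid-season: 0.76 × 4.76 × 25 = 90.44 mm
late-season: 0.45 × 3.66 × 30 = 49.41 mm
Seasonal total = 222.59 mm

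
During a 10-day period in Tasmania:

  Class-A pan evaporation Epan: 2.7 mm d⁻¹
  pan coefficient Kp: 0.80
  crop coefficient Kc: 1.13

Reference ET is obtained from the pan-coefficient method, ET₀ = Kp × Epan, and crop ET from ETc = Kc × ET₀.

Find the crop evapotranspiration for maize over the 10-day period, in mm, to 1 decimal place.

24.4 mm

ET₀ = 0.80 × 2.7 = 2.1600 mm/d
ETc = Kc × ET₀ = 1.13 × 2.1600 = 2.4408 mm/d
Over 10 days: 2.4408 × 10 = 24.408 mm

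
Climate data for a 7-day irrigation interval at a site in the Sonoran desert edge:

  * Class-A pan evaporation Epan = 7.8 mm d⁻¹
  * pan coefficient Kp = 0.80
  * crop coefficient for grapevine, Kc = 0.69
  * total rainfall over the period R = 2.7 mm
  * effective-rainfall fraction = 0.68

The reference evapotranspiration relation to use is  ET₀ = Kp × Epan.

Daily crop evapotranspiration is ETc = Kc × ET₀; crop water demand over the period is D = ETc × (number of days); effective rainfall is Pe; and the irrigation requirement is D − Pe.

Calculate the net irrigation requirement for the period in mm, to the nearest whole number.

ET₀ = 0.80 × 7.8 = 6.2400 mm/d
ETc = Kc × ET₀ = 0.69 × 6.2400 = 4.3056 mm/d
Crop demand D = ETc × 7 d = 4.3056 × 7 = 30.139 mm
Pe = 0.68 × 2.7 = 1.836 mm
D − Pe = 30.139 − 1.836 = 28.303 mm

28 mm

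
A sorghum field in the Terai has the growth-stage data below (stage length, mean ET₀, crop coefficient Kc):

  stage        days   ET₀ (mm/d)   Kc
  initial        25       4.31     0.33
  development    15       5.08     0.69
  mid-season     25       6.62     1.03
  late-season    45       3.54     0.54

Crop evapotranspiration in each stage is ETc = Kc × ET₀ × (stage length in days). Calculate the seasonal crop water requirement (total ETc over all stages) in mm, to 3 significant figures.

345 mm

initial: 0.33 × 4.31 × 25 = 35.56 mm
development: 0.69 × 5.08 × 15 = 52.58 mm
mid-season: 1.03 × 6.62 × 25 = 170.47 mm
late-season: 0.54 × 3.54 × 45 = 86.02 mm
Seasonal total = 344.63 mm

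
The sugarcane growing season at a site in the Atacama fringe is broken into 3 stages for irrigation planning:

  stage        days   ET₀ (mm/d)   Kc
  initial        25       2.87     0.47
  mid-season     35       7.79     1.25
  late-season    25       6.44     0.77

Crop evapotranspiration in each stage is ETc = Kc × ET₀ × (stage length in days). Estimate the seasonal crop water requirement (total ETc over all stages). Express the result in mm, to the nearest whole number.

499 mm

initial: 0.47 × 2.87 × 25 = 33.72 mm
mid-season: 1.25 × 7.79 × 35 = 340.81 mm
late-season: 0.77 × 6.44 × 25 = 123.97 mm
Seasonal total = 498.50 mm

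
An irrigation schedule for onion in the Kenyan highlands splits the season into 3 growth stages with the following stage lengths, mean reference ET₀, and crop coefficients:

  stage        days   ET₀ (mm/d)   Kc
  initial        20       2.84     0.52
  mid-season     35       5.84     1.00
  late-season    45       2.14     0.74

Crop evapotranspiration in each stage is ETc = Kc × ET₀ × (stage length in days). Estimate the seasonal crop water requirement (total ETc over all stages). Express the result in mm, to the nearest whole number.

305 mm

initial: 0.52 × 2.84 × 20 = 29.54 mm
mid-season: 1.00 × 5.84 × 35 = 204.40 mm
late-season: 0.74 × 2.14 × 45 = 71.26 mm
Seasonal total = 305.20 mm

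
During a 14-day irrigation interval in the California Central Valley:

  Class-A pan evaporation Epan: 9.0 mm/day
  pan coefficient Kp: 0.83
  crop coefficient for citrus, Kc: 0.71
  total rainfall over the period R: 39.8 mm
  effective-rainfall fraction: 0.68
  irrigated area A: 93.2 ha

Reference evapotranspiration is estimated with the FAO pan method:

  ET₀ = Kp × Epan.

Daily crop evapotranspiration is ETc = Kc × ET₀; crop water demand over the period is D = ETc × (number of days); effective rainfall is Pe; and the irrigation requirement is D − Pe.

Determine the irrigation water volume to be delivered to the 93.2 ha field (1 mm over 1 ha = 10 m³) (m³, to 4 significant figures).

43980 m³

ET₀ = 0.83 × 9.0 = 7.4700 mm/d
ETc = Kc × ET₀ = 0.71 × 7.4700 = 5.3037 mm/d
Crop demand D = ETc × 14 d = 5.3037 × 14 = 74.252 mm
Pe = 0.68 × 39.8 = 27.064 mm
D − Pe = 74.252 − 27.064 = 47.188 mm
Volume = 47.188 mm × 93.2 ha × 10 = 43979.2 m³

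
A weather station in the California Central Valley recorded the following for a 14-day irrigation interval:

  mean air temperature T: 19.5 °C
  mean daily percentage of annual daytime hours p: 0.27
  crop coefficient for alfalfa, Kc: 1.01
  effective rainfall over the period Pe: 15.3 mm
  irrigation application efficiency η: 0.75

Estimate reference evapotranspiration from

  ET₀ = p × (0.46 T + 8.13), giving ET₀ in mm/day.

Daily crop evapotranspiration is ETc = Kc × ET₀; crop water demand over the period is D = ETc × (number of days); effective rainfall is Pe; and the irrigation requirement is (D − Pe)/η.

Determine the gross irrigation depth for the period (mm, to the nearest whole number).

ET₀ = 0.27 × (0.46 × 19.5 + 8.13) = 0.27 × 17.100 = 4.6170 mm/d
ETc = Kc × ET₀ = 1.01 × 4.6170 = 4.6632 mm/d
Crop demand D = ETc × 14 d = 4.6632 × 14 = 65.285 mm
D − Pe = 65.285 − 15.3 = 49.985 mm
Gross irrigation = 49.985 / 0.75 = 66.647 mm

67 mm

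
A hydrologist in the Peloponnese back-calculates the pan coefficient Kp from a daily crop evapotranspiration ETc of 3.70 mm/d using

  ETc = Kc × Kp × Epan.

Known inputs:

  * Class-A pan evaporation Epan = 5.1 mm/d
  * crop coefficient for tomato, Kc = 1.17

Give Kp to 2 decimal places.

0.62

ETc = Kc × Kp × Epan  ⇒  Kp = ETc / (Kc × Epan)
Kp = 3.70 / (1.17 × 5.1) = 3.70 / 5.967 = 0.6201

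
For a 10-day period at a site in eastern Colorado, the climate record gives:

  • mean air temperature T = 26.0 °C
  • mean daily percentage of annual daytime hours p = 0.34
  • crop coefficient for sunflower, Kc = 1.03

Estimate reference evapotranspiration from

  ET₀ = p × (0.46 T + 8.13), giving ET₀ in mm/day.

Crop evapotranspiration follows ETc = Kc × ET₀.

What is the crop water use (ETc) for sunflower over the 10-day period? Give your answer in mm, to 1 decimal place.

70.4 mm

ET₀ = 0.34 × (0.46 × 26.0 + 8.13) = 0.34 × 20.090 = 6.8306 mm/d
ETc = Kc × ET₀ = 1.03 × 6.8306 = 7.0355 mm/d
Over 10 days: 7.0355 × 10 = 70.355 mm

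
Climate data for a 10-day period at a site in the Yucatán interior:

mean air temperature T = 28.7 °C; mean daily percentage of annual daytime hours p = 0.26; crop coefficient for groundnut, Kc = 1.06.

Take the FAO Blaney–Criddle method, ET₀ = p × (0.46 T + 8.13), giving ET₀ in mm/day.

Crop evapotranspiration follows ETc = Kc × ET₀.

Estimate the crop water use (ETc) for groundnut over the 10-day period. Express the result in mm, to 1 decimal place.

ET₀ = 0.26 × (0.46 × 28.7 + 8.13) = 0.26 × 21.332 = 5.5463 mm/d
ETc = Kc × ET₀ = 1.06 × 5.5463 = 5.8791 mm/d
Over 10 days: 5.8791 × 10 = 58.791 mm

58.8 mm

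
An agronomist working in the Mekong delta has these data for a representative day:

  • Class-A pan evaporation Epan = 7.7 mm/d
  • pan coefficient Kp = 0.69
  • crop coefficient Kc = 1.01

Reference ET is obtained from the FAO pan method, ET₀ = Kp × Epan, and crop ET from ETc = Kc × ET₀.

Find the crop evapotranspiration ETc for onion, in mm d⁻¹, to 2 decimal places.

5.37 mm d⁻¹

ET₀ = 0.69 × 7.7 = 5.3130 mm/d
ETc = Kc × ET₀ = 1.01 × 5.3130 = 5.3661 mm/d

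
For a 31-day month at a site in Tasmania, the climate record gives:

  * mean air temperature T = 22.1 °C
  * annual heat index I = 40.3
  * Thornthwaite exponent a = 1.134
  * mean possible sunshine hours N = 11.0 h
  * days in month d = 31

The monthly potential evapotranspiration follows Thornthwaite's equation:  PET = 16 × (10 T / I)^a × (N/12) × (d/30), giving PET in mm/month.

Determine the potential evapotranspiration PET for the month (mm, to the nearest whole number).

104 mm

10T/I = 10 × 22.1 / 40.3 = 5.4839
(10T/I)^a = 5.4839^1.134 = 6.8885
Uncorrected PET = 16 × 6.8885 = 110.216 mm
Correction = (N/12)(d/30) = (11.0/12)(31/30) = 0.9472
PET = 110.216 × 0.9472 = 104.397 mm/month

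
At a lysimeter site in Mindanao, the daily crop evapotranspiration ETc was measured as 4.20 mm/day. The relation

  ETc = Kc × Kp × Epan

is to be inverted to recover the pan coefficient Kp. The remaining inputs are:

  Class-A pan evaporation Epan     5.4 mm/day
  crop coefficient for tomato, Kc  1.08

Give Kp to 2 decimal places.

ETc = Kc × Kp × Epan  ⇒  Kp = ETc / (Kc × Epan)
Kp = 4.20 / (1.08 × 5.4) = 4.20 / 5.832 = 0.7202

0.72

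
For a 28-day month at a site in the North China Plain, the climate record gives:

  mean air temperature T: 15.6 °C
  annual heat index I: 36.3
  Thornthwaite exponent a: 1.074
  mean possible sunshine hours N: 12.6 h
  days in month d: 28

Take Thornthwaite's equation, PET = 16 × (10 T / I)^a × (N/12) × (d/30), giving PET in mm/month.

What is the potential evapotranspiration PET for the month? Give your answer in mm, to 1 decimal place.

75.1 mm

10T/I = 10 × 15.6 / 36.3 = 4.2975
(10T/I)^a = 4.2975^1.074 = 4.7871
Uncorrected PET = 16 × 4.7871 = 76.594 mm
Correction = (N/12)(d/30) = (12.6/12)(28/30) = 0.9800
PET = 76.594 × 0.9800 = 75.062 mm/month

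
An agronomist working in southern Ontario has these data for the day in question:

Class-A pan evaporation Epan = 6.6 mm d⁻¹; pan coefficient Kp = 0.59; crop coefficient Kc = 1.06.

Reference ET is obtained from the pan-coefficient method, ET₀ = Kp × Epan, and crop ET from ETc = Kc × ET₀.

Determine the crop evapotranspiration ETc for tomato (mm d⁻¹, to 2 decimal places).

ET₀ = 0.59 × 6.6 = 3.8940 mm/d
ETc = Kc × ET₀ = 1.06 × 3.8940 = 4.1276 mm/d

4.13 mm d⁻¹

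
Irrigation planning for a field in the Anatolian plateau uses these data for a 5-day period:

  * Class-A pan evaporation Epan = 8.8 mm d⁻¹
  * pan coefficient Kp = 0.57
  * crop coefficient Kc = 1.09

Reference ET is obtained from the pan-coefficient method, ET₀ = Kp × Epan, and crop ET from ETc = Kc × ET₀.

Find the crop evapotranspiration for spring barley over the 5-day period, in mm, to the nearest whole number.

27 mm

ET₀ = 0.57 × 8.8 = 5.0160 mm/d
ETc = Kc × ET₀ = 1.09 × 5.0160 = 5.4674 mm/d
Over 5 days: 5.4674 × 5 = 27.337 mm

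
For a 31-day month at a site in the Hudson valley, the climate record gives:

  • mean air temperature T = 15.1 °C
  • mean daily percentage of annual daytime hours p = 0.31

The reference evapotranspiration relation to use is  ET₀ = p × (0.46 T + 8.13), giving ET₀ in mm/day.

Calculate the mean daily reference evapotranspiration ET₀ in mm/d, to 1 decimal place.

4.7 mm/d

ET₀ = 0.31 × (0.46 × 15.1 + 8.13) = 0.31 × 15.076 = 4.6736 mm/d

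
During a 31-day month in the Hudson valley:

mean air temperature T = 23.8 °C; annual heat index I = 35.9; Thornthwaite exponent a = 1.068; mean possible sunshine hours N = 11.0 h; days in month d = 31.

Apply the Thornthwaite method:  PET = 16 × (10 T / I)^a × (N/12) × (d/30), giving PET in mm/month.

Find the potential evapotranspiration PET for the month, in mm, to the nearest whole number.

114 mm

10T/I = 10 × 23.8 / 35.9 = 6.6295
(10T/I)^a = 6.6295^1.068 = 7.5395
Uncorrected PET = 16 × 7.5395 = 120.632 mm
Correction = (N/12)(d/30) = (11.0/12)(31/30) = 0.9472
PET = 120.632 × 0.9472 = 114.263 mm/month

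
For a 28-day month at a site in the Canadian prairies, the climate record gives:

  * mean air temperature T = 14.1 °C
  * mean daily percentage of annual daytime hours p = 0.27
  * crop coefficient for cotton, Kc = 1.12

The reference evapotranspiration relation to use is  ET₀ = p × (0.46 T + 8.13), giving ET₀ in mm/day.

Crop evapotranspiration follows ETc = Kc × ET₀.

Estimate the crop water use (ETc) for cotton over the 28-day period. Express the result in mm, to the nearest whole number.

124 mm

ET₀ = 0.27 × (0.46 × 14.1 + 8.13) = 0.27 × 14.616 = 3.9463 mm/d
ETc = Kc × ET₀ = 1.12 × 3.9463 = 4.4199 mm/d
Over 28 days: 4.4199 × 28 = 123.757 mm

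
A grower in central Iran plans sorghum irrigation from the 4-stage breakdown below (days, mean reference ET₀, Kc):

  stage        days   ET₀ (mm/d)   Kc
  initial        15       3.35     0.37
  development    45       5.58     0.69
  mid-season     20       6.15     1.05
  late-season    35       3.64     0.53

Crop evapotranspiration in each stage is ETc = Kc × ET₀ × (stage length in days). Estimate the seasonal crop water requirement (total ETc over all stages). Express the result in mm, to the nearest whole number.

389 mm

initial: 0.37 × 3.35 × 15 = 18.59 mm
development: 0.69 × 5.58 × 45 = 173.26 mm
mid-season: 1.05 × 6.15 × 20 = 129.15 mm
late-season: 0.53 × 3.64 × 35 = 67.52 mm
Seasonal total = 388.52 mm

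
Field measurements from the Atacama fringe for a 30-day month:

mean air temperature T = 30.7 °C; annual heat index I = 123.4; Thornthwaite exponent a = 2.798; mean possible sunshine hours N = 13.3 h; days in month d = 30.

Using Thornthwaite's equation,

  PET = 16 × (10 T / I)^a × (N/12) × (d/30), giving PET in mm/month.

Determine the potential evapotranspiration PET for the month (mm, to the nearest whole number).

227 mm

10T/I = 10 × 30.7 / 123.4 = 2.4878
(10T/I)^a = 2.4878^2.798 = 12.8083
Uncorrected PET = 16 × 12.8083 = 204.933 mm
Correction = (N/12)(d/30) = (13.3/12)(30/30) = 1.1083
PET = 204.933 × 1.1083 = 227.127 mm/month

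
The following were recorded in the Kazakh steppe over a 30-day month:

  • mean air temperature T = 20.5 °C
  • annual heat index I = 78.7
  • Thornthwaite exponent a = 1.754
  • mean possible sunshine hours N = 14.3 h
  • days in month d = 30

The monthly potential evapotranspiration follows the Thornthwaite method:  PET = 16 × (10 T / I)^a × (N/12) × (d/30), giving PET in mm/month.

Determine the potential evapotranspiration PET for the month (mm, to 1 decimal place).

102.2 mm

10T/I = 10 × 20.5 / 78.7 = 2.6048
(10T/I)^a = 2.6048^1.754 = 5.3613
Uncorrected PET = 16 × 5.3613 = 85.781 mm
Correction = (N/12)(d/30) = (14.3/12)(30/30) = 1.1917
PET = 85.781 × 1.1917 = 102.225 mm/month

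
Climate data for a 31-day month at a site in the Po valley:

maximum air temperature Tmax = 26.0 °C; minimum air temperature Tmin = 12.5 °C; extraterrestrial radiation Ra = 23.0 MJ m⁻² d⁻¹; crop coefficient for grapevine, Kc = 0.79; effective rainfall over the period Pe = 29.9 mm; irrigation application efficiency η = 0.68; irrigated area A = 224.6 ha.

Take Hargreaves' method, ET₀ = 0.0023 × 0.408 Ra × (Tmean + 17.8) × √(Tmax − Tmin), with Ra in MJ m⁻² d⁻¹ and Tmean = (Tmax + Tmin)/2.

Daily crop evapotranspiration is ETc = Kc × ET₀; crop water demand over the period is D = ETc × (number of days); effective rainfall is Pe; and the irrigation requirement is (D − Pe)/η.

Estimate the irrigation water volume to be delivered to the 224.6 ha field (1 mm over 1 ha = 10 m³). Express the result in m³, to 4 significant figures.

Tmean = (26.0 + 12.5)/2 = 19.25 °C
0.408 Ra = 0.408 × 23.0 = 9.3840 mm/d equivalent
ET₀ = 0.0023 × 9.3840 × (19.25 + 17.8) × √13.5 = 0.0023 × 9.3840 × 37.05 × 3.6742 = 2.9381 mm/d
ETc = Kc × ET₀ = 0.79 × 2.9381 = 2.3211 mm/d
Crop demand D = ETc × 31 d = 2.3211 × 31 = 71.954 mm
D − Pe = 71.954 − 29.9 = 42.054 mm
Gross irrigation = 42.054 / 0.68 = 61.844 mm
Volume = 61.844 mm × 224.6 ha × 10 = 138901.6 m³

138900 m³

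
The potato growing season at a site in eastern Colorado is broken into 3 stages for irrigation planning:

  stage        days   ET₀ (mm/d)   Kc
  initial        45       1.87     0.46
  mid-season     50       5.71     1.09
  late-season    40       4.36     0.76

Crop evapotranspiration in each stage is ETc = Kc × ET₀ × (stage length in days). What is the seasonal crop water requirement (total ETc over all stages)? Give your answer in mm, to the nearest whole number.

initial: 0.46 × 1.87 × 45 = 38.71 mm
mid-season: 1.09 × 5.71 × 50 = 311.20 mm
late-season: 0.76 × 4.36 × 40 = 132.54 mm
Seasonal total = 482.45 mm

482 mm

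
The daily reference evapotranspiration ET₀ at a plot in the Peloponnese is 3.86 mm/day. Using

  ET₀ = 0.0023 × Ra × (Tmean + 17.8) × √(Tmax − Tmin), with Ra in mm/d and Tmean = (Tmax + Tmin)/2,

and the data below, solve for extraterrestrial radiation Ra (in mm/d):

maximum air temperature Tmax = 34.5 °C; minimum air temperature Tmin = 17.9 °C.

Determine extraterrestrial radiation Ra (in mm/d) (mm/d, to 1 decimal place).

9.4 mm/d

Tmean = 26.20 °C; √ΔT = 4.0743
Ra = ET₀ / [0.0023 × (Tmean+17.8) × √ΔT] = 3.86 / (0.0023 × 44.00 × 4.0743) = 9.362 mm/d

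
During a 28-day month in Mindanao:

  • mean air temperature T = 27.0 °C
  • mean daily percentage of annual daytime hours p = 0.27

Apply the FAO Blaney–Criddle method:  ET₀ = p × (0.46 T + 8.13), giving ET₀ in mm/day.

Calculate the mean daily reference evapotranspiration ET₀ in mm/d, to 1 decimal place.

ET₀ = 0.27 × (0.46 × 27.0 + 8.13) = 0.27 × 20.550 = 5.5485 mm/d

5.5 mm/d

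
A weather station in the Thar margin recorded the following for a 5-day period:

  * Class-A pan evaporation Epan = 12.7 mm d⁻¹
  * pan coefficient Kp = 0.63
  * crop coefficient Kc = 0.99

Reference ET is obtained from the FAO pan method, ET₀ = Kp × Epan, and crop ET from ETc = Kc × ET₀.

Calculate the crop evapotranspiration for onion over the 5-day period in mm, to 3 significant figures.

39.6 mm

ET₀ = 0.63 × 12.7 = 8.0010 mm/d
ETc = Kc × ET₀ = 0.99 × 8.0010 = 7.9210 mm/d
Over 5 days: 7.9210 × 5 = 39.605 mm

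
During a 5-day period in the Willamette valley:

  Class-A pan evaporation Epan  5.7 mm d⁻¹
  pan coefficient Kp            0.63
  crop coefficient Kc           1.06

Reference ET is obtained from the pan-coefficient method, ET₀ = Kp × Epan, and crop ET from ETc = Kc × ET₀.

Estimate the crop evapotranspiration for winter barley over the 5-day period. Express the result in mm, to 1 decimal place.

ET₀ = 0.63 × 5.7 = 3.5910 mm/d
ETc = Kc × ET₀ = 1.06 × 3.5910 = 3.8065 mm/d
Over 5 days: 3.8065 × 5 = 19.033 mm

19.0 mm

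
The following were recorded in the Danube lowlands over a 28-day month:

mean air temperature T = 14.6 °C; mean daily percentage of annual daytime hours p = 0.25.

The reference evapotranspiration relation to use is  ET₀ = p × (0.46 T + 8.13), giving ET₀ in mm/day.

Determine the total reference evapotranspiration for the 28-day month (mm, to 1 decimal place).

ET₀ = 0.25 × (0.46 × 14.6 + 8.13) = 0.25 × 14.846 = 3.7115 mm/d
Monthly total = 3.7115 × 28 = 103.922 mm

103.9 mm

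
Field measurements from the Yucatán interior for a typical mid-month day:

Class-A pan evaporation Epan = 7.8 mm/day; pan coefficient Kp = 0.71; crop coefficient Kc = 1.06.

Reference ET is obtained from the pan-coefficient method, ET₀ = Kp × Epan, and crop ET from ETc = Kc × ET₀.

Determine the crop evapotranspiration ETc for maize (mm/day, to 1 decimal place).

5.9 mm/day

ET₀ = 0.71 × 7.8 = 5.5380 mm/d
ETc = Kc × ET₀ = 1.06 × 5.5380 = 5.8703 mm/d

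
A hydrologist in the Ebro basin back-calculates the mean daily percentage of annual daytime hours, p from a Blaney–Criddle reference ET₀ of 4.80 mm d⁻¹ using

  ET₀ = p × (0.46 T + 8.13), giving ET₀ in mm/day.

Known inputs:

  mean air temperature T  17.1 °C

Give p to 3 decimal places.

0.300

p = ET₀ / (0.46 T + 8.13) = 4.80 / (0.46 × 17.1 + 8.13) = 4.80 / 15.996 = 0.3001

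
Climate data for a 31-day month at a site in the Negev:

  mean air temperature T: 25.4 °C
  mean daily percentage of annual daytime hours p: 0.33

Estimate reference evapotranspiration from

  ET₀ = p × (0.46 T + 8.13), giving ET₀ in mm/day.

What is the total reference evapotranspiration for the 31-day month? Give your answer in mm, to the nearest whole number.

ET₀ = 0.33 × (0.46 × 25.4 + 8.13) = 0.33 × 19.814 = 6.5386 mm/d
Monthly total = 6.5386 × 31 = 202.697 mm

203 mm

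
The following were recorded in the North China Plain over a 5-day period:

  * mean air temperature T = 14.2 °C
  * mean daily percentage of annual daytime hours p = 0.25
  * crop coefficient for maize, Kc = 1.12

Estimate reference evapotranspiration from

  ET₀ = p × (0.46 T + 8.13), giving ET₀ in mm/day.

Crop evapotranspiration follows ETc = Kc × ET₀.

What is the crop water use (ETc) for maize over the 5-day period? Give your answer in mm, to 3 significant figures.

ET₀ = 0.25 × (0.46 × 14.2 + 8.13) = 0.25 × 14.662 = 3.6655 mm/d
ETc = Kc × ET₀ = 1.12 × 3.6655 = 4.1054 mm/d
Over 5 days: 4.1054 × 5 = 20.527 mm

20.5 mm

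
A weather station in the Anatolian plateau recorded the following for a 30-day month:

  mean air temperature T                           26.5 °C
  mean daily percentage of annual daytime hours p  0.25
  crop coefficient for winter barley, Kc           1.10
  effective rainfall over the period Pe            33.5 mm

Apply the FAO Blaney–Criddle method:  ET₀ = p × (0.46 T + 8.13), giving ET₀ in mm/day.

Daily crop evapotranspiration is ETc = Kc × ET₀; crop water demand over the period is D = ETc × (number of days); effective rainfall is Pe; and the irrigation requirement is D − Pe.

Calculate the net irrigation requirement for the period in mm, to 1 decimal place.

134.1 mm

ET₀ = 0.25 × (0.46 × 26.5 + 8.13) = 0.25 × 20.320 = 5.0800 mm/d
ETc = Kc × ET₀ = 1.10 × 5.0800 = 5.5880 mm/d
Crop demand D = ETc × 30 d = 5.5880 × 30 = 167.640 mm
D − Pe = 167.640 − 33.5 = 134.140 mm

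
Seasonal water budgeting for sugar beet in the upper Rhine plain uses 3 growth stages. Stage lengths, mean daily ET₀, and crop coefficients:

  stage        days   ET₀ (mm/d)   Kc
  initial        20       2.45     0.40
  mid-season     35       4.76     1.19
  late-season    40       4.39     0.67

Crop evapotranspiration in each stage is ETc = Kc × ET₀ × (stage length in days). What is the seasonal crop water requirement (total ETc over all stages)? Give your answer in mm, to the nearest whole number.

336 mm

initial: 0.40 × 2.45 × 20 = 19.60 mm
mid-season: 1.19 × 4.76 × 35 = 198.25 mm
late-season: 0.67 × 4.39 × 40 = 117.65 mm
Seasonal total = 335.50 mm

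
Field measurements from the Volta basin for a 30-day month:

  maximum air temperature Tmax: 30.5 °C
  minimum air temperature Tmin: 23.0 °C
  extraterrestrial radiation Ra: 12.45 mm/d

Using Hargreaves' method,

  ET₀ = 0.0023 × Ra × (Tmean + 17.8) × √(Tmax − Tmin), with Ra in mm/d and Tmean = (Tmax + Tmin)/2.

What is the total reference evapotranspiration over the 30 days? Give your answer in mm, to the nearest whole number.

105 mm

Tmean = (30.5 + 23.0)/2 = 26.75 °C
ET₀ = 0.0023 × 12.45 × (26.75 + 17.8) × √7.5 = 0.0023 × 12.45 × 44.55 × 2.7386 = 3.4936 mm/d
Over 30 days: 3.4936 × 30 = 104.808 mm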